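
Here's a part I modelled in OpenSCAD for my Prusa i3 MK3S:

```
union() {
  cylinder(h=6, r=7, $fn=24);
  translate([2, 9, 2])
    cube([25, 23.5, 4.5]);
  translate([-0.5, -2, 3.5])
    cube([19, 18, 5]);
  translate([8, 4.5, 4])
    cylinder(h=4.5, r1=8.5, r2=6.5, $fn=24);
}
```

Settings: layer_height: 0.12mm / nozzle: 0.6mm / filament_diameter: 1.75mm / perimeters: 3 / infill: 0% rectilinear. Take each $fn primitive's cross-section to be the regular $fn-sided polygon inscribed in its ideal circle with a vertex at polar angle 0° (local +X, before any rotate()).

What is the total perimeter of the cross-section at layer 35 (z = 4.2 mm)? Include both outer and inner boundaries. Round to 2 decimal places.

137.64 mm

At z = 4.2 mm: the r=7 cylinder gives a regular 24-gon of circumradius 7 (constant along its height) (perimeter = 2·24·7.000·sin(180°/24) = 43.86 mm); the cube at (2, 9) (footprint 25×23.5) is included at this height (perimeter 97.00 mm); the cube at (-0.5, -2) (footprint 19×18) is included at this height (perimeter 74.00 mm); the cone at (8, 4.5) (r1=8.5→r2=6.5) has section circumradius 8.411 here — a regular 24-gon (perimeter = 2·24·8.411·sin(180°/24) = 52.70 mm); Combining (union): the regions partially overlap (shared area 381.80 mm²), so the edge portions inside another operand are dropped and the merged outline is re-measured after clipping — boundary = 137.64 mm. Overall, the cross-section is a single solid region. Total boundary length (outer) = 137.64 mm.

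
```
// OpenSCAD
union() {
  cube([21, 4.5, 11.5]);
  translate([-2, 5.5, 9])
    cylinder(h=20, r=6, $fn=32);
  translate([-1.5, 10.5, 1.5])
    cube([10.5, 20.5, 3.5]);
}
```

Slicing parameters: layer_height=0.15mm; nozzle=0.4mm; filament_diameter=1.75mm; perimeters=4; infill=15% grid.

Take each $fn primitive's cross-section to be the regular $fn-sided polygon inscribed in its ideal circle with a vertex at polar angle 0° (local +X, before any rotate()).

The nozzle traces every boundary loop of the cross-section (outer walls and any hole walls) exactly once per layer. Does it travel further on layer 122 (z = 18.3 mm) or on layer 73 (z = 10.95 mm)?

layer 73 (z = 10.95 mm)

Layer 122 (z = 18.3): the cube does not reach this height (z outside [0, 11.5]); the cylinder at (-2, 5.5): section is a regular 32-gon, circumradius r=6 (perimeter = 2·32·6.000·sin(180°/32) = 37.64 mm); the cube at (-1.5, 10.5) is absent (z outside [1.5, 5]); Taking the union: only the r=6 cylinder at (-2, 5.5) is present, so the union is just that shape — boundary = 37.64 mm. So its perimeter = 37.64 mm. Layer 73 (z = 10.95): the cube is present — its section is the full 21×4.5 rectangle (perimeter 51.00 mm); the r=6 cylinder at (-2, 5.5) contributes a regular 32-gon of circumradius 6 (perimeter = 2·32·6.000·sin(180°/32) = 37.64 mm); the cube at (-1.5, 10.5) does not reach this height (z outside [1.5, 5]); Combining (union): the regions partially overlap (shared area 12.38 mm²), so the edge portions inside another operand are dropped and the merged outline is re-measured after clipping — boundary = 73.90 mm. So its perimeter = 73.90 mm. Layer 73 is larger (73.90 vs 37.64 mm).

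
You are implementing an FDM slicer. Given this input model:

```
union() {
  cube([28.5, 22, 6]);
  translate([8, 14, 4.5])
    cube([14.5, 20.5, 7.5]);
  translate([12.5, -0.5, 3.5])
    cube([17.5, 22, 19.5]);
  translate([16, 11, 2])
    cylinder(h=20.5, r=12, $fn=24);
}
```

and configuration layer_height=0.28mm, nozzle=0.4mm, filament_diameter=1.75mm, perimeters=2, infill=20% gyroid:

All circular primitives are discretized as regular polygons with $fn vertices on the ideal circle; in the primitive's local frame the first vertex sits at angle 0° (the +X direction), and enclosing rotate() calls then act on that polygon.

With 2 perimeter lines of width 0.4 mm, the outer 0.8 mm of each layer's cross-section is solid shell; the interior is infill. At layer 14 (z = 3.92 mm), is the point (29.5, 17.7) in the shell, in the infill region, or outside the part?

shell

At z = 3.92 mm: the cube (footprint 28.5×22) is included at this height; the cube at (8, 14) is not intersected at this z (z outside [4.5, 12]); the 17.5×22 cube at (12.5, -0.5) contributes its full rectangle; the r=12 cylinder at (16, 11) contributes a regular 24-gon of circumradius 12; Combining (union): the regions partially overlap (shared area 783.38 mm²), so overlapping operands fuse into one piece — 1 connected region. Overall, the cross-section is a single solid region. The nearest boundary edge runs (30.00, 21.50)→(30.00, -0.50); distance from the point to it = 0.50 mm. The point is inside the cross-section, 0.50 mm from the nearest boundary — within the 0.8 mm shell band (2 × 0.4).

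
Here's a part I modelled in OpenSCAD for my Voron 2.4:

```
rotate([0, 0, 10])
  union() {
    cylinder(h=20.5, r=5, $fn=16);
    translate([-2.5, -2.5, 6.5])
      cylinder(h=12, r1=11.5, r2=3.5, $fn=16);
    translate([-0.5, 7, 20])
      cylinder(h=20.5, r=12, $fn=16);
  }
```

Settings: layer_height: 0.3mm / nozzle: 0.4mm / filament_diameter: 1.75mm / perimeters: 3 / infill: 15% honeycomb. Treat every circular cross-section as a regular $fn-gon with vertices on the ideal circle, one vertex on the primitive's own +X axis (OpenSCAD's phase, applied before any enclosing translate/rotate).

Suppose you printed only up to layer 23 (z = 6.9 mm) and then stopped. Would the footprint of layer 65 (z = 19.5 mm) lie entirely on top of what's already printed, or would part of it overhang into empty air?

Compare the two slices. At z = 6.9: the cylinder: section is a regular 16-gon, circumradius r=5 (area = (16/2)·5.000²·sin(360°/16) = 76.54 mm²); the cone at (-2.5, -2.5) (r1=11.5→r2=3.5) has section circumradius 11.233 here — a regular 16-gon (area = (16/2)·11.233²·sin(360°/16) = 386.32 mm²); the cylinder at (-0.5, 7) is not intersected at this z (z outside [20, 40.5]); Merging all regions: the r=5 cylinder lies entirely inside the cone at (-2.5, -2.5), so the union is just the cone at (-2.5, -2.5) — area = 386.32 mm²; (whole slice rotated 10° about Z — lengths, areas and connectivity unchanged). At z = 19.5: the r=5 cylinder gives a regular 16-gon of circumradius 5 (constant along its height) (area = (16/2)·5.000²·sin(360°/16) = 76.54 mm²); the cone at (-2.5, -2.5) does not reach this height (z outside [6.5, 18.5]); the cylinder at (-0.5, 7) is absent (z outside [20, 40.5]); Combining (union): only the r=5 cylinder is present, so the union is just that shape — area = 76.54 mm²; (rotated 10° about Z; rotation is an isometry so areas/perimeters/island counts are preserved). Checking containment: the cross-section at z = 19.5 is a subset of the cross-section at z = 6.9.

entirely on top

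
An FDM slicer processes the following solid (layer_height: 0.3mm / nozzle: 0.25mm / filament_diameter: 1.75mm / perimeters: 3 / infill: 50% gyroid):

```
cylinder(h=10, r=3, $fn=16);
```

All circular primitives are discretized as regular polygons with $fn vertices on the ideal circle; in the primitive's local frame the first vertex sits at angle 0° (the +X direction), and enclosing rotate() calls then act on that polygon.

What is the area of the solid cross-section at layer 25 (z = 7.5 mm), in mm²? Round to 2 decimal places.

27.55 mm²

At z = 7.5 mm: the r=3 cylinder contributes a regular 16-gon of circumradius 3 (area = (16/2)·3.000²·sin(360°/16) = 27.55 mm²). Overall, the cross-section is a single solid region. Net area = 27.55 mm².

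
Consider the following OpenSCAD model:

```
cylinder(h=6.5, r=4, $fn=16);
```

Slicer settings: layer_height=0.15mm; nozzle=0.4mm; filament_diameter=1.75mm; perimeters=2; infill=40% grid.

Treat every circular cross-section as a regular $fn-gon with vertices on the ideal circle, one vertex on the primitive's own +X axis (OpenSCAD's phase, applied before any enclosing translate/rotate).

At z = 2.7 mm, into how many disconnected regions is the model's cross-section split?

1

At z = 2.7 mm: the r=4 cylinder contributes a regular 16-gon of circumradius 4. The result has 1 disconnected region.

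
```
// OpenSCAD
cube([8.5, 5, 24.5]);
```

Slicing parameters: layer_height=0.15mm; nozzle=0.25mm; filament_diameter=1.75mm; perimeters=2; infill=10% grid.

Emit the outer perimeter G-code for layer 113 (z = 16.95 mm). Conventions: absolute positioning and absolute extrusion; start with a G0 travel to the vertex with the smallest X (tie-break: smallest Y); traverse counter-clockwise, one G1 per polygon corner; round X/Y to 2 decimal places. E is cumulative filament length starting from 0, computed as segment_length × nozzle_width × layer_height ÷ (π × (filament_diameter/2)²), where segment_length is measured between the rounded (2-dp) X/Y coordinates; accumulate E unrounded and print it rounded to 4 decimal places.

G0 X0.00 Y0.00 Z16.95
G1 X8.50 Y0.00 E0.1325
G1 X8.50 Y5.00 E0.2105
G1 X0.00 Y5.00 E0.3430
G1 X0.00 Y0.00 E0.4209

At z = 16.95 mm: the 8.5×5 cube contributes its full rectangle. The outline is a single polygon with 4 vertices. Extrusion per mm of travel: 0.25 × 0.15 / (π × 0.875²) = 0.015591. Accumulating E over each segment gives final E = 0.4209.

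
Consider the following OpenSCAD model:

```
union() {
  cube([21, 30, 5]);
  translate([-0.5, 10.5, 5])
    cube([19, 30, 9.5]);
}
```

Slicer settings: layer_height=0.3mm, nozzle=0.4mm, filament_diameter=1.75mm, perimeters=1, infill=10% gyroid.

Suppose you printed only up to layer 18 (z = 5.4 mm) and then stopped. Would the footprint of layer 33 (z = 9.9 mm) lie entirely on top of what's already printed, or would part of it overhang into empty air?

entirely on top

Compare the two slices. At z = 5.4: the cube is absent (z outside [0, 5]); the 19×30 cube at (-0.5, 10.5) contributes its full rectangle (area 570.00 mm²); Merging all regions: only the 19×30 cube at (-0.5, 10.5) is present, so the union is just that shape — area = 570.00 mm². At z = 9.9: the cube does not reach this height (z outside [0, 5]); the cube at (-0.5, 10.5) is present — its section is the full 19×30 rectangle (area 570.00 mm²); Combining (union): only the 19×30 cube at (-0.5, 10.5) is present, so the union is just that shape — area = 570.00 mm². Checking containment: the cross-section at z = 9.9 is a subset of the cross-section at z = 5.4.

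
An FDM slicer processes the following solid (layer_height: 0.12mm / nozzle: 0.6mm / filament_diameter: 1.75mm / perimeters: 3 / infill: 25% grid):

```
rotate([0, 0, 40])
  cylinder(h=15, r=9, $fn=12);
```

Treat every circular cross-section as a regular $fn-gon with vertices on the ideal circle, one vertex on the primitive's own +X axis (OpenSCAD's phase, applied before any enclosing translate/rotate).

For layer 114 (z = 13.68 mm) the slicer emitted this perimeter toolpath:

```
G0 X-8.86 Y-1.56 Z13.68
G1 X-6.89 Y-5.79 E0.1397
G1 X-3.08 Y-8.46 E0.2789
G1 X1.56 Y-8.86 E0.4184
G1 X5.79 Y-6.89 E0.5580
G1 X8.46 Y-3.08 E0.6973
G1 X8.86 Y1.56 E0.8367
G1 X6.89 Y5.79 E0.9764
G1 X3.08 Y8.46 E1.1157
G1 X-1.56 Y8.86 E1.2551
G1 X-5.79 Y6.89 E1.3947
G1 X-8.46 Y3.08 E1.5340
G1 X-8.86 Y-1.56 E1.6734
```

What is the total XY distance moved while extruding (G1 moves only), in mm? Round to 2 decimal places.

55.90 mm

Sum the Euclidean lengths of each G1 segment: total = 55.90 mm.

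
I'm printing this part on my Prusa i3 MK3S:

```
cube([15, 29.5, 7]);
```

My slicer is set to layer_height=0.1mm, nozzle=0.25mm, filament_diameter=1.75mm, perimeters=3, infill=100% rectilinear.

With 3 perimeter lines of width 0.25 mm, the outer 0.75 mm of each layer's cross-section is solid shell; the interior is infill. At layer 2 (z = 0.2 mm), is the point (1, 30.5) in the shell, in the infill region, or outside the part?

At z = 0.2 mm: the 15×29.5 cube contributes its full rectangle. Overall, the cross-section is a single solid region. The nearest boundary edge runs (15.00, 29.50)→(0.00, 29.50); distance from the point to it = 1.00 mm. The point is not inside any of the regions above, so it lies outside the cross-section (1.00 mm from the nearest boundary).

outside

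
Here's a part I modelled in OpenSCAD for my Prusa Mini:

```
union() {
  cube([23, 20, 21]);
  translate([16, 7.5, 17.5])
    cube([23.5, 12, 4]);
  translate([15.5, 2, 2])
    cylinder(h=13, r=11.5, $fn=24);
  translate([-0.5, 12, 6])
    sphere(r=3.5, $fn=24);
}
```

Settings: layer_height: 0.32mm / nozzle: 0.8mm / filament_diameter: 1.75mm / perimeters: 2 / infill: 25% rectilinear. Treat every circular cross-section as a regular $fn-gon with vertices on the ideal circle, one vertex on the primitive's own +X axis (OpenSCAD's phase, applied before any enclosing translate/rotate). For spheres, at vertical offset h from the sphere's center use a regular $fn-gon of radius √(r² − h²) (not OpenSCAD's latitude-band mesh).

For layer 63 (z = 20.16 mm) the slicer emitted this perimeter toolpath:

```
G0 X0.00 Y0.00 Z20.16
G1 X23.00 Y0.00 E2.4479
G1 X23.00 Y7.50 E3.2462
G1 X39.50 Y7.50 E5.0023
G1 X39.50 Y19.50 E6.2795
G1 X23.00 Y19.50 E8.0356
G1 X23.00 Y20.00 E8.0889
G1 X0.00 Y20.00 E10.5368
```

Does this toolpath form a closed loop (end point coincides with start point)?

Start point (G0): (0.00, 0.00). End point (last G1): the path does not return to the start — open.

no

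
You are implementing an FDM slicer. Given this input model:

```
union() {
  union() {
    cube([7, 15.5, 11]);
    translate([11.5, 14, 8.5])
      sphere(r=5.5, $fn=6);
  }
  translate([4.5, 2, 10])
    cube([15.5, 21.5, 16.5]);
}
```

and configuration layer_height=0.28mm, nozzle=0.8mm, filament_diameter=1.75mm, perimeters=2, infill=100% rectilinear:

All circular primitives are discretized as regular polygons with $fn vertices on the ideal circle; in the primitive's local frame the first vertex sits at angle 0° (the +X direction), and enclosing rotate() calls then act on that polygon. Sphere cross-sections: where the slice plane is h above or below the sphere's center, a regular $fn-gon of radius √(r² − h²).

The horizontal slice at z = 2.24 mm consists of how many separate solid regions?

At z = 2.24 mm: the cube (footprint 7×15.5) is included at this height; the sphere at (11.5, 14) does not reach this height (|z−center|=6.260 > r=5.5); Taking the union: only the 7×15.5 cube is present, so the union is just that shape — 1 connected region; the cube at (4.5, 2) is not intersected at this z (z outside [10, 26.5]); Merging all regions: only the result so far is present, so the union is just that shape — 1 connected region. The result has 1 disconnected region.

1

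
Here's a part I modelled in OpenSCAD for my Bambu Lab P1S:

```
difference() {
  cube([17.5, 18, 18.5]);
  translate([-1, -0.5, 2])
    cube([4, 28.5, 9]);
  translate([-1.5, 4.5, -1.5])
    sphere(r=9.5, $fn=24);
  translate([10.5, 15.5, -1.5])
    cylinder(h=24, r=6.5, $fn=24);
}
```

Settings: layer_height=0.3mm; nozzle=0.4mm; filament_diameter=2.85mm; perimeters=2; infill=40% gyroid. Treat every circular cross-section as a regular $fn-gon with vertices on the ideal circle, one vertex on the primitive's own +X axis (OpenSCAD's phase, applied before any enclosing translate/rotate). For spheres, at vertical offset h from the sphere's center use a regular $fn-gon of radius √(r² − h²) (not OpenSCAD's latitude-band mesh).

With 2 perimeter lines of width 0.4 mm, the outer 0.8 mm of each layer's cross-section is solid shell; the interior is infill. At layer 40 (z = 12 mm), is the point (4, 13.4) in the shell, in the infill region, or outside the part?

At z = 12 mm: the 17.5×18 cube contributes its full rectangle; the cube at (-1, -0.5) is absent (z outside [2, 11]); the sphere at (-1.5, 4.5) is not intersected at this z (|z−center|=13.500 > r=9.5); the cylinder at (10.5, 15.5): section is a regular 24-gon, circumradius r=6.5; After the difference (first − rest): starting from the 17.5×18 cube, the r=6.5 cylinder at (10.5, 15.5) partially overlaps it — only the 97.10 mm² overlap (of its 131.22 mm²) is removed, clipping the outline — 1 connected region. Overall, the cross-section is a single solid region. The nearest boundary edge runs (4.22, 13.82)→(4.87, 12.25); distance from the point to it = 0.36 mm. The point is inside the cross-section, 0.36 mm from the nearest boundary — within the 0.8 mm shell band (2 × 0.4).

shell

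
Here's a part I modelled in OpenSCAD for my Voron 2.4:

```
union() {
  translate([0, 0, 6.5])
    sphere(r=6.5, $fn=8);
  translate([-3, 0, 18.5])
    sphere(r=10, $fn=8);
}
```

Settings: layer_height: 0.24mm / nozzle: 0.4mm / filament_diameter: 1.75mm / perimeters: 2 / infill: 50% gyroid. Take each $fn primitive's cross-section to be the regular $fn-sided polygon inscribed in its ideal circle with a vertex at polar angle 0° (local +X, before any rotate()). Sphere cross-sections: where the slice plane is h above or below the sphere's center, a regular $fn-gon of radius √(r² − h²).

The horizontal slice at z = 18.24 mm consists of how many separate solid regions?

At z = 18.24 mm: the sphere is not intersected at this z (|z−center|=11.740 > r=6.5); the r=10 sphere at (-3, 0) contributes a regular 8-gon of circumradius √(10²−0.26²) = 9.997; Combining (union): only the r=10 sphere at (-3, 0) is present, so the union is just that shape — 1 connected region. The result has 1 disconnected region.

1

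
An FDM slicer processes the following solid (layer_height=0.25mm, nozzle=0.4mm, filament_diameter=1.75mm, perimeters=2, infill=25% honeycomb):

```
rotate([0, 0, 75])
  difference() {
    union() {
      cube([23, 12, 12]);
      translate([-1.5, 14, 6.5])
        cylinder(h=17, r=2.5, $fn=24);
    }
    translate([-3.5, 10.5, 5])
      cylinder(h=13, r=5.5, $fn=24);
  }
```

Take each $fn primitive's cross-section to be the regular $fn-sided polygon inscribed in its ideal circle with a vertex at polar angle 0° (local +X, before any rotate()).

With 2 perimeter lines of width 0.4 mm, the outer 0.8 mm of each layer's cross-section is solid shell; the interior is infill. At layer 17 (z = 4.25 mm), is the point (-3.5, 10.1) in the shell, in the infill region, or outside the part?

infill

At z = 4.25 mm: the 23×12 cube contributes its full rectangle; the cylinder at (-1.5, 14) is absent (z outside [6.5, 23.5]); Taking the union: only the 23×12 cube is present, so the union is just that shape — 1 connected region; the cylinder at (-3.5, 10.5) does not reach this height (z outside [5, 18]); After the difference (first − rest): none of the subtracted shapes is present at this height, so the result so far is unchanged — 1 connected region; (rotated 75° about Z; rotation is an isometry so areas/perimeters/island counts are preserved). Overall, the cross-section is a single solid region. Undo the 75° rotation: the query point maps to (8.850, 5.995) in the un-rotated model frame. The nearest boundary edge runs (0.00, 0.00)→(23.00, 0.00); distance from the point to it = 5.99 mm. The point is inside the cross-section and 5.99 mm from the nearest boundary — more than the 0.8 mm shell width (2 × 0.4), so it's in the infill interior.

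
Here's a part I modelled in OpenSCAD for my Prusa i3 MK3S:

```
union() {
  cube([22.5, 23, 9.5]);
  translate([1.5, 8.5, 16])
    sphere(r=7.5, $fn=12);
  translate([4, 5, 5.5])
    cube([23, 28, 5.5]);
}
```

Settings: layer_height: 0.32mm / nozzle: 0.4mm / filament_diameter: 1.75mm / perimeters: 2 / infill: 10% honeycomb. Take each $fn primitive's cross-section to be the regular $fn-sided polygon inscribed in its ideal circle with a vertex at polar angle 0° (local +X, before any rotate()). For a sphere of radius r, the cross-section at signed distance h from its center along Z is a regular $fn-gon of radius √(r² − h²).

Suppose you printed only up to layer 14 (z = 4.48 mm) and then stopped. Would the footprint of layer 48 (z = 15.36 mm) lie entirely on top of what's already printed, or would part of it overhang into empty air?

Compare the two slices. At z = 4.48: the cube (footprint 22.5×23) is included at this height (area 517.50 mm²); the sphere at (1.5, 8.5) is absent (|z−center|=11.520 > r=7.5); the cube at (4, 5) is absent (z outside [5.5, 11]); Taking the union: only the 22.5×23 cube is present, so the union is just that shape — area = 517.50 mm². At z = 15.36: the cube is absent (z outside [0, 9.5]); the r=7.5 sphere at (1.5, 8.5) slices to a regular 12-gon of circumradius 7.473 (√(r²−h²) with h=0.64 from center) (area = (12/2)·7.473²·sin(360°/12) = 167.52 mm²); the cube at (4, 5) is absent (z outside [5.5, 11]); Merging all regions: only the r=7.5 sphere at (1.5, 8.5) is present, so the union is just that shape — area = 167.52 mm². Checking containment: at z = 15.36 the cross-section extends beyond the z = 4.48 cross-section by about 61.95 mm².

part overhangs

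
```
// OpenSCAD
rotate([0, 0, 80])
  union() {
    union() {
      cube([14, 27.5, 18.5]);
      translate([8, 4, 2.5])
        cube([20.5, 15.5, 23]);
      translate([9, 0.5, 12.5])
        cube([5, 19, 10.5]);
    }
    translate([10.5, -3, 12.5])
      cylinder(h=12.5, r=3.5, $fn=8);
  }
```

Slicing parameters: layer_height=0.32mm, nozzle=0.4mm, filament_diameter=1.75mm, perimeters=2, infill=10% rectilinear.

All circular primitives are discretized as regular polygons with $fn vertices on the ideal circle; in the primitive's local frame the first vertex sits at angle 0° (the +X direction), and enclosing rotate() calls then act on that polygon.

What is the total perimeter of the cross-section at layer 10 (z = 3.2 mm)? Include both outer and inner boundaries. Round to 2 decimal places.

At z = 3.2 mm: the cube (footprint 14×27.5) is included at this height (perimeter 83.00 mm); the cube at (8, 4) is present — its section is the full 20.5×15.5 rectangle (perimeter 72.00 mm); the cube at (9, 0.5) is absent (z outside [12.5, 23]); Combining (union): the regions partially overlap (shared area 93.00 mm²), so the edge portions inside another operand are dropped and the merged outline is re-measured after clipping — boundary = 112.00 mm; the cylinder at (10.5, -3) does not reach this height (z outside [12.5, 25]); Merging all regions: only that combined region is present, so the union is just that shape — boundary = 112.00 mm; (whole slice rotated 80° about Z — lengths, areas and connectivity unchanged). Overall, the cross-section is a single solid region. Total boundary length (outer) = 112.00 mm.

112.00 mm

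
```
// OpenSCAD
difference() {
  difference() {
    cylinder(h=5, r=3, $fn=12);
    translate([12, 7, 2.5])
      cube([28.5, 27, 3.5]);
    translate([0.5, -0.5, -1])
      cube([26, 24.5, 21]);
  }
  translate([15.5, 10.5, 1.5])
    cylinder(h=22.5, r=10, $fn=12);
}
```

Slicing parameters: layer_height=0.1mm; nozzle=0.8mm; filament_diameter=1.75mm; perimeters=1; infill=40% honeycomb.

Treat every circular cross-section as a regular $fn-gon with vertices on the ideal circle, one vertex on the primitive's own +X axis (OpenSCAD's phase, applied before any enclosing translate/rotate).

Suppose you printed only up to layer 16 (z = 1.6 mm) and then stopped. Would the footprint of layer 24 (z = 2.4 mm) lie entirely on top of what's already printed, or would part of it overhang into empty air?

Compare the two slices. At z = 1.6: the r=3 cylinder contributes a regular 12-gon of circumradius 3 (area = (12/2)·3.000²·sin(360°/12) = 27.00 mm²); the cube at (12, 7) does not reach this height (z outside [2.5, 6]); the 26×24.5 cube at (0.5, -0.5) contributes its full rectangle (area 637.00 mm²); Taking the first minus the rest: starting from the r=3 cylinder (27.00 mm²), the 26×24.5 cube at (0.5, -0.5) partially overlaps it — only the 6.50 mm² overlap (of its 637.00 mm²) is removed, clipping the outline — area = 20.50 mm²; the r=10 cylinder at (15.5, 10.5) contributes a regular 12-gon of circumradius 10 (area = (12/2)·10.000²·sin(360°/12) = 300.00 mm²); Taking the first minus the rest: starting from that combined region (20.50 mm²), the r=10 cylinder at (15.5, 10.5) misses the remaining region (no effect) — area = 20.50 mm². At z = 2.4: the r=3 cylinder gives a regular 12-gon of circumradius 3 (constant along its height) (area = (12/2)·3.000²·sin(360°/12) = 27.00 mm²); the cube at (12, 7) does not reach this height (z outside [2.5, 6]); the cube at (0.5, -0.5) is present — its section is the full 26×24.5 rectangle (area 637.00 mm²); Subtracting the remaining from the first: starting from the r=3 cylinder (27.00 mm²), the 26×24.5 cube at (0.5, -0.5) partially overlaps it — only the 6.50 mm² overlap (of its 637.00 mm²) is removed, clipping the outline — area = 20.50 mm²; the r=10 cylinder at (15.5, 10.5) gives a regular 12-gon of circumradius 10 (constant along its height) (area = (12/2)·10.000²·sin(360°/12) = 300.00 mm²); After the difference (first − rest): starting from that combined region (20.50 mm²), the r=10 cylinder at (15.5, 10.5) misses the remaining region (no effect) — area = 20.50 mm². Checking containment: the cross-section at z = 2.4 is a subset of the cross-section at z = 1.6.

entirely on top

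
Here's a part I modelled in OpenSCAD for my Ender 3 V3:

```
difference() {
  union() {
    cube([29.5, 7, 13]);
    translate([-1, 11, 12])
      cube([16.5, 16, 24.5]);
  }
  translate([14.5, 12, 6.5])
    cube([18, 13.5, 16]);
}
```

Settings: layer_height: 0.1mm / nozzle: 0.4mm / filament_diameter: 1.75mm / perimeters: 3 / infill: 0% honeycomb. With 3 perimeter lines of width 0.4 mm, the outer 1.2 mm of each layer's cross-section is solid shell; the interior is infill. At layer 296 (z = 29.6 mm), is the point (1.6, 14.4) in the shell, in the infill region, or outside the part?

infill

At z = 29.6 mm: the cube is absent (z outside [0, 13]); the cube at (-1, 11) is present — its section is the full 16.5×16 rectangle; Taking the union: only the 16.5×16 cube at (-1, 11) is present, so the union is just that shape — 1 connected region; the cube at (14.5, 12) is not intersected at this z (z outside [6.5, 22.5]); After the difference (first − rest): none of the subtracted shapes is present at this height, so that combined region is unchanged — 1 connected region. Overall, the cross-section is a single solid region. The nearest boundary edge runs (-1.00, 27.00)→(-1.00, 11.00); distance from the point to it = 2.60 mm. The point is inside the cross-section and 2.60 mm from the nearest boundary — more than the 1.2 mm shell width (3 × 0.4), so it's in the infill interior.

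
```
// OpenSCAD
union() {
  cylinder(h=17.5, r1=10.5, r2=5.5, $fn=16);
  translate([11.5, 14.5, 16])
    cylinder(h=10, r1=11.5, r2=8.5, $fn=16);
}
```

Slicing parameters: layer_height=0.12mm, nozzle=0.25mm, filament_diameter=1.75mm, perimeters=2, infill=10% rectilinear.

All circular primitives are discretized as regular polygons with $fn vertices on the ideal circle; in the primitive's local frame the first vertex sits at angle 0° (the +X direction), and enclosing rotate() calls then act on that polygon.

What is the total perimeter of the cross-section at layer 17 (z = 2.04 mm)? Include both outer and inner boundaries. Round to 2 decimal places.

At z = 2.04 mm: the cone contributes a regular 16-gon of circumradius 9.917 (interpolated between r1=10.5 and r2=5.5 at t=0.117) (perimeter = 2·16·9.917·sin(180°/16) = 61.91 mm); the cone at (11.5, 14.5) does not reach this height (z outside [16, 26]); Merging all regions: only the cone is present, so the union is just that shape — boundary = 61.91 mm. Overall, the cross-section is a single solid region. Total boundary length (outer) = 61.91 mm.

61.91 mm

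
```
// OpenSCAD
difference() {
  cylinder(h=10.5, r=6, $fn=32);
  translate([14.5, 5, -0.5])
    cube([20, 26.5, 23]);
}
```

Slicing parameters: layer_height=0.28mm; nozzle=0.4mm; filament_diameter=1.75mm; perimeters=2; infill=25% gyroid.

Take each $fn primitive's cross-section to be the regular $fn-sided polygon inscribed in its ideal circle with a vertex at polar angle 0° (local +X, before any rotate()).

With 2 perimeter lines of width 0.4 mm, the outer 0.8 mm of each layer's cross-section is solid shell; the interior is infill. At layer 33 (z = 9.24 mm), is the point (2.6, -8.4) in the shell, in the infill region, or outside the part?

At z = 9.24 mm: the r=6 cylinder gives a regular 32-gon of circumradius 6 (constant along its height); the cube at (14.5, 5) is present — its section is the full 20×26.5 rectangle; Taking the first minus the rest: starting from the r=6 cylinder, the 20×26.5 cube at (14.5, 5) misses the remaining region (no effect) — 1 connected region. Overall, the cross-section is a single solid region. The nearest boundary edge runs (2.30, -5.54)→(1.17, -5.88); distance from the point to it = 2.82 mm. The point is not inside any of the regions above, so it lies outside the cross-section (2.82 mm from the nearest boundary).

outside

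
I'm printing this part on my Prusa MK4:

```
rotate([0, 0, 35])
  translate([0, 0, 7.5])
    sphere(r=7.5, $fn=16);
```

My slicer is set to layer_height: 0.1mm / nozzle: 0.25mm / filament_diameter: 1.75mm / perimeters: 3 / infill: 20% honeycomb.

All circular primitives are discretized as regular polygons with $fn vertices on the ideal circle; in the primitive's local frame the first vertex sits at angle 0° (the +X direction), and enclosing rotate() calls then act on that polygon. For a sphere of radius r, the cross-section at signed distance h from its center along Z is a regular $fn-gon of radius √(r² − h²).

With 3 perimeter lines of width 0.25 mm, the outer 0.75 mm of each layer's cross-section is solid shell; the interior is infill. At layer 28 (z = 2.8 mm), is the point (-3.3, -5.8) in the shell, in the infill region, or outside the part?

At z = 2.8 mm: the sphere: section is a regular 16-gon, circumradius = √(r²−h²) = √(7.5²−4.7²) = 5.845; (whole slice rotated 35° about Z — lengths, areas and connectivity unchanged). Overall, the cross-section is a single solid region. Undo the 35° rotation: the query point maps to (-6.030, -2.858) in the un-rotated model frame. The nearest boundary edge runs (-5.40, -2.24)→(-4.13, -4.13); distance from the point to it = 0.87 mm. The point is not inside any of the regions above, so it lies outside the cross-section (0.87 mm from the nearest boundary).

outside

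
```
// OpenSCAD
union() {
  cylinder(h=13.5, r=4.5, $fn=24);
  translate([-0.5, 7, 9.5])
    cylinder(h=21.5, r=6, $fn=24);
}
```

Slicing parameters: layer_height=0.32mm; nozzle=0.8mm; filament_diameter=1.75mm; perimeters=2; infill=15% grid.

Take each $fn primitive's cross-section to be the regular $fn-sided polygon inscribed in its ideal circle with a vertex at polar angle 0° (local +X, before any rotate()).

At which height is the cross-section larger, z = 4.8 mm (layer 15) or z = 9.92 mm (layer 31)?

Layer 15 (z = 4.8): the r=4.5 cylinder contributes a regular 24-gon of circumradius 4.5 (area = (24/2)·4.500²·sin(360°/24) = 62.89 mm²); the cylinder at (-0.5, 7) is not intersected at this z (z outside [9.5, 31]); Combining (union): only the r=4.5 cylinder is present, so the union is just that shape — area = 62.89 mm². So its area = 62.89 mm². Layer 31 (z = 9.92): the cylinder: section is a regular 24-gon, circumradius r=4.5 (area = (24/2)·4.500²·sin(360°/24) = 62.89 mm²); the cylinder at (-0.5, 7): section is a regular 24-gon, circumradius r=6 (area = (24/2)·6.000²·sin(360°/24) = 111.81 mm²); Combining (union): the regions partially overlap — summed areas 174.70 mm² minus the doubly-counted overlap 18.01 mm² gives 156.69 mm² — area = 156.69 mm². So its area = 156.69 mm². Layer 31 is larger (156.69 vs 62.89 mm²).

layer 31 (z = 9.92 mm)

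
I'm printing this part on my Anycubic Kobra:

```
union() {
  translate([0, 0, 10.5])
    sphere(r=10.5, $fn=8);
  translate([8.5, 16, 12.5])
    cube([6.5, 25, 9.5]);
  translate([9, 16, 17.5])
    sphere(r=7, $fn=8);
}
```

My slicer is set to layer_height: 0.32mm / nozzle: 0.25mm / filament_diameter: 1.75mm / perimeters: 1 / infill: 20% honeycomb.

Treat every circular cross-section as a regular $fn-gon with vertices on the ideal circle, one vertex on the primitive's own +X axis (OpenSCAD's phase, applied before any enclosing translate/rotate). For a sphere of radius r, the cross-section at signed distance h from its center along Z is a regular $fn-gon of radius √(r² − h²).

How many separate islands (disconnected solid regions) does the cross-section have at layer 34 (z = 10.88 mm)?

At z = 10.88 mm: the r=10.5 sphere contributes a regular 8-gon of circumradius √(10.5²−0.38²) = 10.493; the cube at (8.5, 16) does not reach this height (z outside [12.5, 22]); the r=7 sphere at (9, 16) contributes a regular 8-gon of circumradius √(7²−6.62²) = 2.275; Merging all regions: the 2 present regions are separate (no shared area or edge), so areas and boundary lengths simply add and each stays a separate island — 2 connected regions. Overall, the cross-section has 2 separate islands. Island count = 2.

2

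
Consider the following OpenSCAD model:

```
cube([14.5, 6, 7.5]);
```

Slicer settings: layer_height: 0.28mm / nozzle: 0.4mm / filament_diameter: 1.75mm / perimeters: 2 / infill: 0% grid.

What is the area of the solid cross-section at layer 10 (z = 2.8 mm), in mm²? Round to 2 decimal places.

87.00 mm²

At z = 2.8 mm: the 14.5×6 cube contributes its full rectangle (area 87.00 mm²). Overall, the cross-section is a single solid region. Net area = 87.00 mm².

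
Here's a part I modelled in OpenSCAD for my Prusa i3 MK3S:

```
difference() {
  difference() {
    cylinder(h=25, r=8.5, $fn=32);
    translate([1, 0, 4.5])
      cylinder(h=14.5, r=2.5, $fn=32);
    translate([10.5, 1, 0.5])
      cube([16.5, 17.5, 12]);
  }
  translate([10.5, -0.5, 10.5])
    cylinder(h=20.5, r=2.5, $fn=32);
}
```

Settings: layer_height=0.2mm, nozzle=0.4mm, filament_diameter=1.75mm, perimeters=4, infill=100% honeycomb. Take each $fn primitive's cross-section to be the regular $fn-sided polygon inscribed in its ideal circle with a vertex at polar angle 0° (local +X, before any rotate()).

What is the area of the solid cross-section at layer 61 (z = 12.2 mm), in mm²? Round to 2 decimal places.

At z = 12.2 mm: the r=8.5 cylinder gives a regular 32-gon of circumradius 8.5 (constant along its height) (area = (32/2)·8.500²·sin(360°/32) = 225.52 mm²); the cylinder at (1, 0): section is a regular 32-gon, circumradius r=2.5 (area = (32/2)·2.500²·sin(360°/32) = 19.51 mm²); the cube at (10.5, 1) (footprint 16.5×17.5) is included at this height (area 288.75 mm²); Taking the first minus the rest: starting from the r=8.5 cylinder (225.52 mm²), the r=2.5 cylinder at (1, 0) lies wholly inside it (removes its full 19.51 mm² and its 15.68 mm outline becomes a hole wall); the 16.5×17.5 cube at (10.5, 1) misses the remaining region (no effect) — area = 206.02 mm²; the r=2.5 cylinder at (10.5, -0.5) gives a regular 32-gon of circumradius 2.5 (constant along its height) (area = (32/2)·2.500²·sin(360°/32) = 19.51 mm²); After the difference (first − rest): starting from the result so far (206.02 mm²), the r=2.5 cylinder at (10.5, -0.5) partially overlaps it — only the 0.78 mm² overlap (of its 19.51 mm²) is removed, clipping the outline — area = 205.23 mm². Overall, the cross-section is one region with 1 hole. Net area = 205.23 mm².

205.23 mm²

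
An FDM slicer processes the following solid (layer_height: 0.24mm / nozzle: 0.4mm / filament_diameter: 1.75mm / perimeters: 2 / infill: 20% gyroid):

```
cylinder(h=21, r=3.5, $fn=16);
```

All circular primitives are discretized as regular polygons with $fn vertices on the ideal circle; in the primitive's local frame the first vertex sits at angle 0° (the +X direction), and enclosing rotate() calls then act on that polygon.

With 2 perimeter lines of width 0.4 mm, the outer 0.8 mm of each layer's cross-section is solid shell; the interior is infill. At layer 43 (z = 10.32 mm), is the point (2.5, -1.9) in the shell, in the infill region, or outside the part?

At z = 10.32 mm: the r=3.5 cylinder gives a regular 16-gon of circumradius 3.5 (constant along its height). Overall, the cross-section is a single solid region. The nearest boundary edge runs (2.47, -2.47)→(3.23, -1.34); distance from the point to it = 0.30 mm. The point is inside the cross-section, 0.30 mm from the nearest boundary — within the 0.8 mm shell band (2 × 0.4).

shell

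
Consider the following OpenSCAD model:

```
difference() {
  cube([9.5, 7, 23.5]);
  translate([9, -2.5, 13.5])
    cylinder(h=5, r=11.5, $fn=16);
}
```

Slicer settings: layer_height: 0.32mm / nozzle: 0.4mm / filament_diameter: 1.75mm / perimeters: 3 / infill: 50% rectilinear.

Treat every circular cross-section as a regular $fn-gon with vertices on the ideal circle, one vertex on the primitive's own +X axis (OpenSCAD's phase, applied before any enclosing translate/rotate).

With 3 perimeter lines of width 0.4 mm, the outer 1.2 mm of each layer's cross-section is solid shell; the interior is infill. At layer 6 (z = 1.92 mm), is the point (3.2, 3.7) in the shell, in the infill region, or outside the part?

infill

At z = 1.92 mm: the 9.5×7 cube contributes its full rectangle; the cylinder at (9, -2.5) is not intersected at this z (z outside [13.5, 18.5]); Taking the first minus the rest: none of the subtracted shapes is present at this height, so the 9.5×7 cube is unchanged — 1 connected region. Overall, the cross-section is a single solid region. The nearest boundary edge runs (0.00, 7.00)→(0.00, 0.00); distance from the point to it = 3.20 mm. The point is inside the cross-section and 3.20 mm from the nearest boundary — more than the 1.2 mm shell width (3 × 0.4), so it's in the infill interior.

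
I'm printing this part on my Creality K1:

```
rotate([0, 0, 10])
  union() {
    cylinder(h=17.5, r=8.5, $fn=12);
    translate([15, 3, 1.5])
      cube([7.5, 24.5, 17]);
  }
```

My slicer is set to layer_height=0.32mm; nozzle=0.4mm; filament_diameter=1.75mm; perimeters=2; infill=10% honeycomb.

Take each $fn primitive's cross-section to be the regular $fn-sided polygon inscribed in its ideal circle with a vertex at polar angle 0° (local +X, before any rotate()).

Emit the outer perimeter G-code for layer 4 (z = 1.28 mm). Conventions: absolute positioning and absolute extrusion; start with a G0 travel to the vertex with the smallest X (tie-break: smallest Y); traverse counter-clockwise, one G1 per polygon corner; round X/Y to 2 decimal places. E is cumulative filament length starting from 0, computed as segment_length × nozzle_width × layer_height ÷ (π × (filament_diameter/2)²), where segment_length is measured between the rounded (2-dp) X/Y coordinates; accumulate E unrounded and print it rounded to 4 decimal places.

At z = 1.28 mm: the cylinder: section is a regular 12-gon, circumradius r=8.5; the cube at (15, 3) is absent (z outside [1.5, 18.5]); Combining (union): only the r=8.5 cylinder is present, so the union is just that shape — 1 connected region; (rotated 10° about Z; rotation is an isometry so areas/perimeters/island counts are preserved). The outline is a single polygon with 12 vertices. Extrusion per mm of travel: 0.4 × 0.32 / (π × 0.875²) = 0.053216. Accumulating E over each segment gives final E = 2.8098.

G0 X-8.37 Y-1.48 Z1.28
G1 X-6.51 Y-5.46 E0.2338
G1 X-2.91 Y-7.99 E0.4679
G1 X1.48 Y-8.37 E0.7024
G1 X5.46 Y-6.51 E0.9362
G1 X7.99 Y-2.91 E1.1704
G1 X8.37 Y1.48 E1.4049
G1 X6.51 Y5.46 E1.6387
G1 X2.91 Y7.99 E1.8728
G1 X-1.48 Y8.37 E2.1073
G1 X-5.46 Y6.51 E2.3411
G1 X-7.99 Y2.91 E2.5753
G1 X-8.37 Y-1.48 E2.8098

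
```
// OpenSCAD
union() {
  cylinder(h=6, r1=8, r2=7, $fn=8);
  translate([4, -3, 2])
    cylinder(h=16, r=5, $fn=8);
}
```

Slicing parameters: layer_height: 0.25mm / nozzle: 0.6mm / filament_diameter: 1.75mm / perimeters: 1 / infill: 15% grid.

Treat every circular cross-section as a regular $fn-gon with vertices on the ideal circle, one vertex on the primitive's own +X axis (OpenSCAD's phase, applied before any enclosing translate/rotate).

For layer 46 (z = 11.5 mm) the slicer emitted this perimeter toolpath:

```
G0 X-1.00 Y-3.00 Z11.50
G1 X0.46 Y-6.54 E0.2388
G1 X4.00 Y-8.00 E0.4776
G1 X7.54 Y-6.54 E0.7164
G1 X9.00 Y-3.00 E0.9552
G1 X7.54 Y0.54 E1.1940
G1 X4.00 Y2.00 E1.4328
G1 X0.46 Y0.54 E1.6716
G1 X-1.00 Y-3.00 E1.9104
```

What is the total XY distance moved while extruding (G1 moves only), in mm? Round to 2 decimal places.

30.63 mm

Sum the Euclidean lengths of each G1 segment: total = 30.63 mm.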